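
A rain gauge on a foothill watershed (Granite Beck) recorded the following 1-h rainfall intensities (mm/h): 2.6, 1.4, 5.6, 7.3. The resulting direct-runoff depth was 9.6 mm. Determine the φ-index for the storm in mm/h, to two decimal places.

φ ≈ 1.97 mm/h

Only the 3 blocks with intensity above φ contribute runoff: 2.6, 5.6, 7.3 mm/h.
Σ(I−φ)·Δt = d  ⇒  (2.6+5.6+7.3 − 3φ)·1 = 9.6
φ = (15.50 − 9.6/1) / 3 = 1.97 mm/h.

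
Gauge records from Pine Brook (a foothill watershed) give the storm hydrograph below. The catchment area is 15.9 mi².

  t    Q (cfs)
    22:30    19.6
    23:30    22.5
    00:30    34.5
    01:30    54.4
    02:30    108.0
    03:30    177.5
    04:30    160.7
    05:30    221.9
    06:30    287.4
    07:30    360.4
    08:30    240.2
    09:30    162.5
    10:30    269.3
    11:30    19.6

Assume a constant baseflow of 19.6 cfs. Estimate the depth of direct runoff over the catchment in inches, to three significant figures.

d ≈ 0.182 in

Direct runoff: 0.0, 2.9, 14.9, 34.8, 88.4, 157.9, 141.1, 202.3, 267.8, 340.8, 220.6, 142.9, 249.7, 0.0 cfs; ΣQ_DR = 1864 cfs.
V = ΣQ_DR · Δt = 1864 × 3600 s = 6.711 × 10^6 ft³.
Over A = 15.9 mi², depth = V / A = 0.182 in.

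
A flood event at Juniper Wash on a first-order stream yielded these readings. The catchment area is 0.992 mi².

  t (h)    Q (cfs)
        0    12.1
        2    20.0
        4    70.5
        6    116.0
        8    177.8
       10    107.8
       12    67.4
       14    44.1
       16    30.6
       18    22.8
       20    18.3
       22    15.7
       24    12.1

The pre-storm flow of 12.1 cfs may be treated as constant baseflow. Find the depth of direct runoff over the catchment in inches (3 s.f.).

Direct runoff: 0.0, 7.9, 58.4, 103.9, 165.7, 95.7, 55.3, 32.0, 18.5, 10.7, 6.2, 3.6, 0.0 cfs; ΣQ_DR = 557.9 cfs.
V = ΣQ_DR · Δt = 557.9 × 7200 s = 4.017 × 10^6 ft³.
Over A = 0.992 mi², depth = V / A = 1.74 in.

d ≈ 1.74 in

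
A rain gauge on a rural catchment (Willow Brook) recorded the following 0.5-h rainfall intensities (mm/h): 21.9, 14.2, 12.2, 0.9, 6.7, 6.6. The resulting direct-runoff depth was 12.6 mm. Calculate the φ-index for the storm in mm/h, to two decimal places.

φ ≈ 7.70 mm/h

Only the 3 blocks with intensity above φ contribute runoff: 21.9, 14.2, 12.2 mm/h.
Σ(I−φ)·Δt = d  ⇒  (21.9+14.2+12.2 − 3φ)·0.5 = 12.6
φ = (48.30 − 12.6/0.5) / 3 = 7.70 mm/h.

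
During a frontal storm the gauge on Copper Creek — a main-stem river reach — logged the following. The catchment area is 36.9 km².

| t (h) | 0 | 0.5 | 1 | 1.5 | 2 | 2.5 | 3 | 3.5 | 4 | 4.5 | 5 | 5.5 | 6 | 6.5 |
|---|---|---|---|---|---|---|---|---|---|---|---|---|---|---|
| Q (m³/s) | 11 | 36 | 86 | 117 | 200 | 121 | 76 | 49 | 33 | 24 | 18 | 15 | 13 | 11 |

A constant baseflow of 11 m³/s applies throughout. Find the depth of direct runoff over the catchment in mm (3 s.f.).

Direct runoff: 0.0, 25.0, 75.0, 106.0, 189.0, 110.0, 65.0, 38.0, 22.0, 13.0, 7.0, 4.0, 2.0, 0.0 m³/s; ΣQ_DR = 656.0 m³/s.
V = ΣQ_DR · Δt = 656.0 × 1800 s = 1.181 × 10^6 m³.
Over A = 36.9 km², depth = V / A = 32.0 mm.

d ≈ 32.0 mm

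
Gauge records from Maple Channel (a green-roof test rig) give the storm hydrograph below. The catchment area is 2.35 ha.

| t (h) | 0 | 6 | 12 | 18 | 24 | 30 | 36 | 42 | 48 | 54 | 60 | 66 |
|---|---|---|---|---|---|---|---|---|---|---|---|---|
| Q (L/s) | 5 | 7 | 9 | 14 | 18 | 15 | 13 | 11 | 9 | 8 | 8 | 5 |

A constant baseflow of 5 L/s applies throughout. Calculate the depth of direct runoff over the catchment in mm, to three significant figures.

Direct runoff: 0.0, 2.0, 4.0, 9.0, 13.0, 10.0, 8.0, 6.0, 4.0, 3.0, 3.0, 0.0 L/s; ΣQ_DR = 62.00 L/s.
V = ΣQ_DR · Δt = 62.00 × 21600 s = 1.339 × 10^6 L.
Over A = 2.35 ha, depth = V / A = 57.0 mm.

d ≈ 57.0 mm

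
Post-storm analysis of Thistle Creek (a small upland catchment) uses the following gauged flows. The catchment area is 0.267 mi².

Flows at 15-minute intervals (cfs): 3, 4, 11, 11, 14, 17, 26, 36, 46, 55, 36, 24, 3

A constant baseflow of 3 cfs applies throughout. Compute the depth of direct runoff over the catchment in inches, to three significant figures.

d ≈ 0.358 in

Direct runoff: 0.0, 1.0, 8.0, 8.0, 11.0, 14.0, 23.0, 33.0, 43.0, 52.0, 33.0, 21.0, 0.0 cfs; ΣQ_DR = 247.0 cfs.
V = ΣQ_DR · Δt = 247.0 × 900 s = 2.223 × 10^5 ft³.
Over A = 0.267 mi², depth = V / A = 0.358 in.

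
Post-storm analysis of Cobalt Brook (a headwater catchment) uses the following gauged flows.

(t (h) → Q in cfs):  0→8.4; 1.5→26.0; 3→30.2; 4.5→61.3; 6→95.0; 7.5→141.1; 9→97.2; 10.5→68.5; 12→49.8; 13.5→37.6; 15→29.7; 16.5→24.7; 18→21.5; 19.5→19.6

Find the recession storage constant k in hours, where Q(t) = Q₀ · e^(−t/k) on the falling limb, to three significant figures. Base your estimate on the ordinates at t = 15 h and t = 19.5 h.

On the falling limb, Q drops from 29.7 to 19.6 cfs between t = 15 h and t = 19.5 h (Δt = 4.5 h).
k = −Δt / ln(Q₂/Q₁) = −4.5 / ln(19.6/29.7) = 10.8 h.

k ≈ 10.8 h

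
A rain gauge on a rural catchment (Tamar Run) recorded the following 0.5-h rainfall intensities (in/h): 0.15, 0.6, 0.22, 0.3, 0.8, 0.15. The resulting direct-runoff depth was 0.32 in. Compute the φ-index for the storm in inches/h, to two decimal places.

Only the 2 blocks with intensity above φ contribute runoff: 0.6, 0.8 in/h.
Σ(I−φ)·Δt = d  ⇒  (0.6+0.8 − 2φ)·0.5 = 0.32
φ = (1.400 − 0.32/0.5) / 2 = 0.38 in/h.

φ ≈ 0.38 in/h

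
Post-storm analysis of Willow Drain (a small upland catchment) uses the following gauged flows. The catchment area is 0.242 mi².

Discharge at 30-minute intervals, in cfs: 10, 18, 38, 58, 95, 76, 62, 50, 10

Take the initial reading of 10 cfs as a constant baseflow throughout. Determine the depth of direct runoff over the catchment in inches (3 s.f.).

Direct runoff: 0.0, 8.0, 28.0, 48.0, 85.0, 66.0, 52.0, 40.0, 0.0 cfs; ΣQ_DR = 327.0 cfs.
V = ΣQ_DR · Δt = 327.0 × 1800 s = 5.886 × 10^5 ft³.
Over A = 0.242 mi², depth = V / A = 1.05 in.

d ≈ 1.05 in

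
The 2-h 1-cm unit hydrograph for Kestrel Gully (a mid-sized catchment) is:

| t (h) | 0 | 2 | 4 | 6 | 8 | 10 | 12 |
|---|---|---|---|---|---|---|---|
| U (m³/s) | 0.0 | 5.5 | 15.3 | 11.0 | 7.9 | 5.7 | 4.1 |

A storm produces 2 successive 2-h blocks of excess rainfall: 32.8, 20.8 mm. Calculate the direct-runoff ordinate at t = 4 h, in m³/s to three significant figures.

By discrete convolution, Q_j = Σ (P_i / 10 mm) · U_{j−i}.
At t = 4 h (j=2): Q = (32.8/10)·15.3 + (20.8/10)·5.5 = 61.6 m³/s.

Q ≈ 61.6 m³/s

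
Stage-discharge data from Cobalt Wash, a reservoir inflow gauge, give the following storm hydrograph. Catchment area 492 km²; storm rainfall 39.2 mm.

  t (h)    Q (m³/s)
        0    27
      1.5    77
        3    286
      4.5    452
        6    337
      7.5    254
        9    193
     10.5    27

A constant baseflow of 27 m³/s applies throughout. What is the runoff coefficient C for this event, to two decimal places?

ΣQ_DR = 1437 m³/s; V = ΣQ_DR·Δt = 7.760 × 10^6 m³.
Runoff depth d = V / A = 15.77 mm.
C = d / P = 15.77 / 39.2 = 0.40.

C ≈ 0.40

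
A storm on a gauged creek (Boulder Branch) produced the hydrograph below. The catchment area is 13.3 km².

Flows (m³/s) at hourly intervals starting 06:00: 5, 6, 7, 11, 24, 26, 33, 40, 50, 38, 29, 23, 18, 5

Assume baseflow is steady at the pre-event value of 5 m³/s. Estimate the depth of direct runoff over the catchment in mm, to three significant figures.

d ≈ 66.3 mm

Direct runoff: 0.0, 1.0, 2.0, 6.0, 19.0, 21.0, 28.0, 35.0, 45.0, 33.0, 24.0, 18.0, 13.0, 0.0 m³/s; ΣQ_DR = 245.0 m³/s.
V = ΣQ_DR · Δt = 245.0 × 3600 s = 8.820 × 10^5 m³.
Over A = 13.3 km², depth = V / A = 66.3 mm.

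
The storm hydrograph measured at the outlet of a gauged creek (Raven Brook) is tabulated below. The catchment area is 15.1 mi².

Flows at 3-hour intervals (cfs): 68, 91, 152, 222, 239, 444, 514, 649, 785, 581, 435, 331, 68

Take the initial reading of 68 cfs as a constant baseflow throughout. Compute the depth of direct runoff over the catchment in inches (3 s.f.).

d ≈ 1.14 in

Direct runoff: 0.0, 23.0, 84.0, 154.0, 171.0, 376.0, 446.0, 581.0, 717.0, 513.0, 367.0, 263.0, 0.0 cfs; ΣQ_DR = 3695 cfs.
V = ΣQ_DR · Δt = 3695 × 10800 s = 3.991 × 10^7 ft³.
Over A = 15.1 mi², depth = V / A = 1.14 in.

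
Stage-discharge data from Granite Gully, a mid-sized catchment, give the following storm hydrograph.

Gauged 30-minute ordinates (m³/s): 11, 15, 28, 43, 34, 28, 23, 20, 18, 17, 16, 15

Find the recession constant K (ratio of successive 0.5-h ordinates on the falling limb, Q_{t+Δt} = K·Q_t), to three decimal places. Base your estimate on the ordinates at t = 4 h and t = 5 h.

K ≈ 0.943

Using the recession-limb readings at t = 4 h and t = 5 h: Q falls from 18 to 16 m³/s over 2 intervals.
K = (Q₂/Q₁)^(1/2) = (16/18)^(1/2) = 0.943.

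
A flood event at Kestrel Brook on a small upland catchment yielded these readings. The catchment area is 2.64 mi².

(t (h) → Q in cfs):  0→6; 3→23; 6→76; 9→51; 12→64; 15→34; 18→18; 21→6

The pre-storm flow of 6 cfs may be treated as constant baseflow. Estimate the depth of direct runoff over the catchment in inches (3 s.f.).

d ≈ 0.405 in

Direct runoff: 0.0, 17.0, 70.0, 45.0, 58.0, 28.0, 12.0, 0.0 cfs; ΣQ_DR = 230.0 cfs.
V = ΣQ_DR · Δt = 230.0 × 10800 s = 2.484 × 10^6 ft³.
Over A = 2.64 mi², depth = V / A = 0.405 in.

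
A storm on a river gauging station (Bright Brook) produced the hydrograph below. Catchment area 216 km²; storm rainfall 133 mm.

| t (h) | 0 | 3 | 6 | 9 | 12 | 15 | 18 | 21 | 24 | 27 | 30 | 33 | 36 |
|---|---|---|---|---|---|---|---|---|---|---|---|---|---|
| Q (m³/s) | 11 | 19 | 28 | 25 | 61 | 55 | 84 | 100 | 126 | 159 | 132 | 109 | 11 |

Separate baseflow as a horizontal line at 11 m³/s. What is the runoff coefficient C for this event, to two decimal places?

C ≈ 0.29

ΣQ_DR = 777.0 m³/s; V = ΣQ_DR·Δt = 8.392 × 10^6 m³.
Runoff depth d = V / A = 38.85 mm.
C = d / P = 38.85 / 133 = 0.29.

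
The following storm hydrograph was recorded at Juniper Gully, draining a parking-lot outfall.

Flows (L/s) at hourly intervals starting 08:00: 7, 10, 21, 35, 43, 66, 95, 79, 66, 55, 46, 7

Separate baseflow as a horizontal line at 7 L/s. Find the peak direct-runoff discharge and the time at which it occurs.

Q_p = 88.0 L/s at t = 14:00

Subtracting baseflow gives direct-runoff ordinates: 0.0, 3.0, 14.0, 28.0, 36.0, 59.0, 88.0, 72.0, 59.0, 48.0, 39.0, 0.0 L/s.
The maximum is 88.0 L/s, occurring at the reading for t = 14:00.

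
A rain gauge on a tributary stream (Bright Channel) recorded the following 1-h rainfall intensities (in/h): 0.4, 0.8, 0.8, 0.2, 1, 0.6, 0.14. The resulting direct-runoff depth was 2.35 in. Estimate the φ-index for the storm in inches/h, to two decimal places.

Only the 5 blocks with intensity above φ contribute runoff: 0.4, 0.8, 0.8, 1, 0.6 in/h.
Σ(I−φ)·Δt = d  ⇒  (0.4+0.8+0.8+1+0.6 − 5φ)·1 = 2.35
φ = (3.600 − 2.35/1) / 5 = 0.25 in/h.

φ ≈ 0.25 in/h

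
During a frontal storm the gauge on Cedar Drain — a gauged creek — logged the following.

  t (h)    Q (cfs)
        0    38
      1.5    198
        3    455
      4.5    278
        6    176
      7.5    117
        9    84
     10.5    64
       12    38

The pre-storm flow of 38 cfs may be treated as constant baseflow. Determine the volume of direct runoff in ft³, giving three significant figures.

V ≈ 5.97 × 10^6 ft³

Direct-runoff ordinates (Q − Q_b): 0.0, 160.0, 417.0, 240.0, 138.0, 79.0, 46.0, 26.0, 0.0 cfs.
ΣQ_DR = 1106 cfs.
With Δt = 1.5 h = 5400 s, V = ΣQ_DR · Δt = 1106 × 5400 = 5.97 × 10^6 ft³.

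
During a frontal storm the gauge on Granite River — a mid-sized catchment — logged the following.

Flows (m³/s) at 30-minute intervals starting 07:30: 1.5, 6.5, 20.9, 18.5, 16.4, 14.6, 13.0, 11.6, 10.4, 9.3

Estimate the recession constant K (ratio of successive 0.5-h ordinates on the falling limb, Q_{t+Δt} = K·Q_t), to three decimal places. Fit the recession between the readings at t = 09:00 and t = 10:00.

K ≈ 0.888

Using the recession-limb readings at t = 09:00 and t = 10:00: Q falls from 18.5 to 14.6 m³/s over 2 intervals.
K = (Q₂/Q₁)^(1/2) = (14.6/18.5)^(1/2) = 0.888.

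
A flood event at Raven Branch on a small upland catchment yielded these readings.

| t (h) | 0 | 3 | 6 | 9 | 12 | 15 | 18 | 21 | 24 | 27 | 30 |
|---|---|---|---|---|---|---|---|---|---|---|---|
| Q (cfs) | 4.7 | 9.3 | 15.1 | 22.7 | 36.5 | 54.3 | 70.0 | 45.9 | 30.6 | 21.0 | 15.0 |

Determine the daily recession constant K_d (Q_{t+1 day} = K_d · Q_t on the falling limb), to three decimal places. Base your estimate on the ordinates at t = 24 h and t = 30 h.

Between t = 24 h and t = 30 h the flow falls from 30.6 to 15.0 cfs over 2×3 h = 6 h.
Per-interval ratio K = (15.0/30.6)^(1/2) = 0.7001; K_d = K^(24/3) = 0.058.

K_d ≈ 0.058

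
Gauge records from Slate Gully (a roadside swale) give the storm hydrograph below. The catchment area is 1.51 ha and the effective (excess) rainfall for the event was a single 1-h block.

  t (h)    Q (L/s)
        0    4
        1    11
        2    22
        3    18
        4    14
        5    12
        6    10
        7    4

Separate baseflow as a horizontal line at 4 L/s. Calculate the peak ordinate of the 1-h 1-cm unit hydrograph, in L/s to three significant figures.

U_p ≈ 12.0 L/s

Direct runoff: 0.0, 7.0, 18.0, 14.0, 10.0, 8.0, 6.0, 0.0 L/s; ΣQ_DR = 63.00 L/s, peak = 18.0 L/s.
Runoff depth d = ΣQ_DR·Δt / A = 63.00 × 3600 / (1.51 ha) = 15.02 mm.
The 1-cm UH is the DRH scaled by (10 mm)/d, so U_p = 18.0 × 10/15.02 = 12.0 L/s.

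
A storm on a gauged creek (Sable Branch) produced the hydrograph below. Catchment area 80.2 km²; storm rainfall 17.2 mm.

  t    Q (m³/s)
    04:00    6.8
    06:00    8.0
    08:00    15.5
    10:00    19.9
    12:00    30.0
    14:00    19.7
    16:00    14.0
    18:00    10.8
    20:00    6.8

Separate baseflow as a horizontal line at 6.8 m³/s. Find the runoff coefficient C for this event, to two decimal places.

C ≈ 0.37

ΣQ_DR = 70.30 m³/s; V = ΣQ_DR·Δt = 5.062 × 10^5 m³.
Runoff depth d = V / A = 6.311 mm.
C = d / P = 6.311 / 17.2 = 0.37.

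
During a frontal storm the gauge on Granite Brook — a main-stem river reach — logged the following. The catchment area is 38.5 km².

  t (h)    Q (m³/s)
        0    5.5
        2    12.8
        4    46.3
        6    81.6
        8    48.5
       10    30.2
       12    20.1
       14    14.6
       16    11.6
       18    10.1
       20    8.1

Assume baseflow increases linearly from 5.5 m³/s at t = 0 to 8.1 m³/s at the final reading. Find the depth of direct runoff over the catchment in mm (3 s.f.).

d ≈ 40.1 mm

Direct runoff: 0.00, 7.04, 40.28, 75.32, 41.96, 23.40, 13.04, 7.28, 4.02, 2.26, 0.00 m³/s; ΣQ_DR = 214.6 m³/s.
V = ΣQ_DR · Δt = 214.6 × 7200 s = 1.545 × 10^6 m³.
Over A = 38.5 km², depth = V / A = 40.1 mm.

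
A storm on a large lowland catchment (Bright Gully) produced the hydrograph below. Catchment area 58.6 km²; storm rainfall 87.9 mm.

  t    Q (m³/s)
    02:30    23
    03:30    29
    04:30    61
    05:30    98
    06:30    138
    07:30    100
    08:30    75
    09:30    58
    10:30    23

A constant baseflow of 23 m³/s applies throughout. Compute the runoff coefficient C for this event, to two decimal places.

ΣQ_DR = 398.0 m³/s; V = ΣQ_DR·Δt = 1.433 × 10^6 m³.
Runoff depth d = V / A = 24.45 mm.
C = d / P = 24.45 / 87.9 = 0.28.

C ≈ 0.28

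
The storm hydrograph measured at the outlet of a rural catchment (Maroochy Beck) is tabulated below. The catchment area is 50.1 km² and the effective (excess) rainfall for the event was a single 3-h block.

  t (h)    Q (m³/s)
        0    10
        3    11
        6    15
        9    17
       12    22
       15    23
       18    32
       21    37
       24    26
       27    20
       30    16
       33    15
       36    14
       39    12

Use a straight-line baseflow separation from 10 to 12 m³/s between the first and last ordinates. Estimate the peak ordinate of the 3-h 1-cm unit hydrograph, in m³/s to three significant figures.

Direct runoff: 0.00, 0.85, 4.69, 6.54, 11.38, 12.23, 21.08, 25.92, 14.77, 8.62, 4.46, 3.31, 2.15, 0.00 m³/s; ΣQ_DR = 116.0 m³/s, peak = 25.92 m³/s.
Runoff depth d = ΣQ_DR·Δt / A = 116.0 × 10800 / (50.1 km²) = 25.01 mm.
The 1-cm UH is the DRH scaled by (10 mm)/d, so U_p = 25.92 × 10/25.01 = 10.4 m³/s.

U_p ≈ 10.4 m³/s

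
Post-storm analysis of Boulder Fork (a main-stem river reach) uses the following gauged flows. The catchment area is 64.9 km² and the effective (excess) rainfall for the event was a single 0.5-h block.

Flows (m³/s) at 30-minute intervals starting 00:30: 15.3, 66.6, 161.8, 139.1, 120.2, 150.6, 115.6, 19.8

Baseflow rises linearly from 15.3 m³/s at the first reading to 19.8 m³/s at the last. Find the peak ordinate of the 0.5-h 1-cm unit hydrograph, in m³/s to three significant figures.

U_p ≈ 80.7 m³/s

Direct runoff: 0.00, 50.66, 145.21, 121.87, 102.33, 132.09, 96.44, 0.00 m³/s; ΣQ_DR = 648.6 m³/s, peak = 145.21 m³/s.
Runoff depth d = ΣQ_DR·Δt / A = 648.6 × 1800 / (64.9 km²) = 17.99 mm.
The 1-cm UH is the DRH scaled by (10 mm)/d, so U_p = 145.21 × 10/17.99 = 80.7 m³/s.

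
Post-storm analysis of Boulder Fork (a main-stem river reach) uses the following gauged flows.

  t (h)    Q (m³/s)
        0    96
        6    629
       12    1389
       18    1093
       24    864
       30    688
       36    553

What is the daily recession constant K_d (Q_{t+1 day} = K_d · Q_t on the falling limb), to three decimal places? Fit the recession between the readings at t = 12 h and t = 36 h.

Between t = 12 h and t = 36 h the flow falls from 1389 to 553 m³/s over 4×6 h = 24 h.
Per-interval ratio K = (553/1389)^(1/4) = 0.7943; K_d = K^(24/6) = 0.398.

K_d ≈ 0.398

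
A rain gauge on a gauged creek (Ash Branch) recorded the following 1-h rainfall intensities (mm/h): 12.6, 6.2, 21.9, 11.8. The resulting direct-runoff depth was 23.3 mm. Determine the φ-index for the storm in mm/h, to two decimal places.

Only the 3 blocks with intensity above φ contribute runoff: 12.6, 21.9, 11.8 mm/h.
Σ(I−φ)·Δt = d  ⇒  (12.6+21.9+11.8 − 3φ)·1 = 23.3
φ = (46.30 − 23.3/1) / 3 = 7.67 mm/h.

φ ≈ 7.67 mm/h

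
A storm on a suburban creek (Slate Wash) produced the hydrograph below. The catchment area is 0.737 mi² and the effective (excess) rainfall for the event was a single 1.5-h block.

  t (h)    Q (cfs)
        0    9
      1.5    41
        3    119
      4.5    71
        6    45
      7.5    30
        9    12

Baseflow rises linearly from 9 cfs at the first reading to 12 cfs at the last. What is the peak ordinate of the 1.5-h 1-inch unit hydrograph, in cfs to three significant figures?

Direct runoff: 0.00, 31.50, 109.00, 60.50, 34.00, 18.50, 0.00 cfs; ΣQ_DR = 253.5 cfs, peak = 109.00 cfs.
Runoff depth d = ΣQ_DR·Δt / A = 253.5 × 5400 / (0.737 mi²) = 0.7995 in.
The 1-inch UH is the DRH scaled by (1 in)/d, so U_p = 109.00 × 1/0.7995 = 136 cfs.

U_p ≈ 136 cfs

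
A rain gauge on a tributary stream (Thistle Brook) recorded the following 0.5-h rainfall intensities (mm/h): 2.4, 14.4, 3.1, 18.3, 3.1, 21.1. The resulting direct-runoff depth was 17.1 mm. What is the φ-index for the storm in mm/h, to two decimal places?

Only the 3 blocks with intensity above φ contribute runoff: 14.4, 18.3, 21.1 mm/h.
Σ(I−φ)·Δt = d  ⇒  (14.4+18.3+21.1 − 3φ)·0.5 = 17.1
φ = (53.80 − 17.1/0.5) / 3 = 6.53 mm/h.

φ ≈ 6.53 mm/h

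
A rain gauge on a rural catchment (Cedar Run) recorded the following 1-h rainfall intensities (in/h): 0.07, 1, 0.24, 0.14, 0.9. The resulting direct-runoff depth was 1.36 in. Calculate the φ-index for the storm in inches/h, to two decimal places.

Only the 2 blocks with intensity above φ contribute runoff: 1, 0.9 in/h.
Σ(I−φ)·Δt = d  ⇒  (1+0.9 − 2φ)·1 = 1.36
φ = (1.900 − 1.36/1) / 2 = 0.27 in/h.

φ ≈ 0.27 in/h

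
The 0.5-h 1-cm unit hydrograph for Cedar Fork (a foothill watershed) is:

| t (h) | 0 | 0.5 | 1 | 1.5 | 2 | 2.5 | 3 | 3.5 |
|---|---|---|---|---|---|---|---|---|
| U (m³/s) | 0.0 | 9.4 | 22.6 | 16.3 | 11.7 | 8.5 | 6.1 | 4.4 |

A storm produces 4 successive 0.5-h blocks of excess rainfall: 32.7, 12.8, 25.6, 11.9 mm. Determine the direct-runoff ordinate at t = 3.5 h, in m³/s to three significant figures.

Q ≈ 57.9 m³/s

By discrete convolution, Q_j = Σ (P_i / 10 mm) · U_{j−i}.
At t = 3.5 h (j=7): Q = (32.7/10)·4.4 + (12.8/10)·6.1 + (25.6/10)·8.5 + (11.9/10)·11.7 = 57.9 m³/s.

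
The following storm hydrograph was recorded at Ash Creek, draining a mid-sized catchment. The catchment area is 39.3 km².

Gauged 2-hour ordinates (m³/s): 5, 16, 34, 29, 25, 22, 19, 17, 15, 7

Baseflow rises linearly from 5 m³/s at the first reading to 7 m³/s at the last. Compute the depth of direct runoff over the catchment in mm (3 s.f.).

Direct runoff: 0.00, 10.78, 28.56, 23.33, 19.11, 15.89, 12.67, 10.44, 8.22, 0.00 m³/s; ΣQ_DR = 129.0 m³/s.
V = ΣQ_DR · Δt = 129.0 × 7200 s = 9.288 × 10^5 m³.
Over A = 39.3 km², depth = V / A = 23.6 mm.

d ≈ 23.6 mm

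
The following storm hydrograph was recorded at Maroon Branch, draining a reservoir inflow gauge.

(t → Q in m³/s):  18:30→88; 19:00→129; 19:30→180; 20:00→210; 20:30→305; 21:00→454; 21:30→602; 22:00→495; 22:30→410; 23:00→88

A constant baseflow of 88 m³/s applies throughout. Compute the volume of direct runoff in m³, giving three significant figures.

Direct-runoff ordinates (Q − Q_b): 0.0, 41.0, 92.0, 122.0, 217.0, 366.0, 514.0, 407.0, 322.0, 0.0 m³/s.
ΣQ_DR = 2081 m³/s.
With Δt = 0.5 h = 1800 s, V = ΣQ_DR · Δt = 2081 × 1800 = 3.75 × 10^6 m³.

V ≈ 3.75 × 10^6 m³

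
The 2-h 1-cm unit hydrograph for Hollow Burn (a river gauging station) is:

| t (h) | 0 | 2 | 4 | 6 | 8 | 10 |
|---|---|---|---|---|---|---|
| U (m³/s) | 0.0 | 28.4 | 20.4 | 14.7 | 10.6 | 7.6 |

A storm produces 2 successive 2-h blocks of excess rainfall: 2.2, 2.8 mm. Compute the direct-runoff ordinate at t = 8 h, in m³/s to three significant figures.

By discrete convolution, Q_j = Σ (P_i / 10 mm) · U_{j−i}.
At t = 8 h (j=4): Q = (2.2/10)·10.6 + (2.8/10)·14.7 = 6.45 m³/s.

Q ≈ 6.45 m³/s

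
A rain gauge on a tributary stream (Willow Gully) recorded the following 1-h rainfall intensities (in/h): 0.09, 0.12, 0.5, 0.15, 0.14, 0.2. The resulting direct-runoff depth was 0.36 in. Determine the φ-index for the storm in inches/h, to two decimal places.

φ ≈ 0.17 in/h

Only the 2 blocks with intensity above φ contribute runoff: 0.5, 0.2 in/h.
Σ(I−φ)·Δt = d  ⇒  (0.5+0.2 − 2φ)·1 = 0.36
φ = (0.7000 − 0.36/1) / 2 = 0.17 in/h.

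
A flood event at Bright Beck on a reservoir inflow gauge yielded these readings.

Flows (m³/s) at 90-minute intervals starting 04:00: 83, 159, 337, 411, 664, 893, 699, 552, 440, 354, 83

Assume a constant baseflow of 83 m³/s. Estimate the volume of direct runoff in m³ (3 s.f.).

V ≈ 2.03 × 10^7 m³

Direct-runoff ordinates (Q − Q_b): 0.0, 76.0, 254.0, 328.0, 581.0, 810.0, 616.0, 469.0, 357.0, 271.0, 0.0 m³/s.
ΣQ_DR = 3762 m³/s.
With Δt = 1.5 h = 5400 s, V = ΣQ_DR · Δt = 3762 × 5400 = 2.03 × 10^7 m³.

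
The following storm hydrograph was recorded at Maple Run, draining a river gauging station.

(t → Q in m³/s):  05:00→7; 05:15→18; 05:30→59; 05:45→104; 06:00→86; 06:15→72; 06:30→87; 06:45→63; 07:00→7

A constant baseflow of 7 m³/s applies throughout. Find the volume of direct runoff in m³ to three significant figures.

Direct-runoff ordinates (Q − Q_b): 0.0, 11.0, 52.0, 97.0, 79.0, 65.0, 80.0, 56.0, 0.0 m³/s.
ΣQ_DR = 440.0 m³/s.
With Δt = 0.25 h = 900 s, V = ΣQ_DR · Δt = 440.0 × 900 = 3.96 × 10^5 m³.

V ≈ 3.96 × 10^5 m³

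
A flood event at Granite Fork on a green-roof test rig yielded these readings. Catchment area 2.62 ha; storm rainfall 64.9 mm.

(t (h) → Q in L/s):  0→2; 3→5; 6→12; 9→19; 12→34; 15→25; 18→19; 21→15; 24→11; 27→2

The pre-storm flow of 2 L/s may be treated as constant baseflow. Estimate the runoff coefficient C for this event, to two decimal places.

ΣQ_DR = 124.0 L/s; V = ΣQ_DR·Δt = 1.339 × 10^6 L.
Runoff depth d = V / A = 51.11 mm.
C = d / P = 51.11 / 64.9 = 0.79.

C ≈ 0.79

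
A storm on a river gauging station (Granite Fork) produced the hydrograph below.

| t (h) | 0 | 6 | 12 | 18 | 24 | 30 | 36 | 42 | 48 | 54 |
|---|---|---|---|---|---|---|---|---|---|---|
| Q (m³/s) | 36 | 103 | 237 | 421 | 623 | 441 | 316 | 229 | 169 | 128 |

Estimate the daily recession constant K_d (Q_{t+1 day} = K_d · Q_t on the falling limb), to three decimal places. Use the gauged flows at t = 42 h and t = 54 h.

Between t = 42 h and t = 54 h the flow falls from 229 to 128 m³/s over 2×6 h = 12 h.
Per-interval ratio K = (128/229)^(1/2) = 0.7476; K_d = K^(24/6) = 0.312.

K_d ≈ 0.312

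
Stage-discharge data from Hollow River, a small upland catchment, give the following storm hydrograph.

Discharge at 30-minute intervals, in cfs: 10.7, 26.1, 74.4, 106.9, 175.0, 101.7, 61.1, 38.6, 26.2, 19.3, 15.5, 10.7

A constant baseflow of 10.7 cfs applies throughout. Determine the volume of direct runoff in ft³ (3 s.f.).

V ≈ 9.68 × 10^5 ft³

Direct-runoff ordinates (Q − Q_b): 0.0, 15.4, 63.7, 96.2, 164.3, 91.0, 50.4, 27.9, 15.5, 8.6, 4.8, 0.0 cfs.
ΣQ_DR = 537.8 cfs.
With Δt = 0.5 h = 1800 s, V = ΣQ_DR · Δt = 537.8 × 1800 = 9.68 × 10^5 ft³.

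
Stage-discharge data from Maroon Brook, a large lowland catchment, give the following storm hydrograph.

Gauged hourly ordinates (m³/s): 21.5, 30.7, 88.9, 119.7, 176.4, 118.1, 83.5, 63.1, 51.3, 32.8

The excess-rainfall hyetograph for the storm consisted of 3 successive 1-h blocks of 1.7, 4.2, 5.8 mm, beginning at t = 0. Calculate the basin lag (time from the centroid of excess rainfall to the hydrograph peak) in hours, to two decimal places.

Centroid of excess rainfall: t_c = Σ P_i·t̄_i / ΣP_i = 1.8504 h (block centres at 0.5, 1.5, 2.5 h).
Hydrograph peak occurs at t = 4 h, so basin lag t_L = 4 − 1.8504 = 2.15 h.

t_L ≈ 2.15 h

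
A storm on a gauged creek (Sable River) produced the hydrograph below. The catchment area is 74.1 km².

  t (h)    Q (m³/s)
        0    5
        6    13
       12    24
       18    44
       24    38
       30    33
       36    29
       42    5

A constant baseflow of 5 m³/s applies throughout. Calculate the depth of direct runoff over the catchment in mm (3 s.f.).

d ≈ 44.0 mm

Direct runoff: 0.0, 8.0, 19.0, 39.0, 33.0, 28.0, 24.0, 0.0 m³/s; ΣQ_DR = 151.0 m³/s.
V = ΣQ_DR · Δt = 151.0 × 21600 s = 3.262 × 10^6 m³.
Over A = 74.1 km², depth = V / A = 44.0 mm.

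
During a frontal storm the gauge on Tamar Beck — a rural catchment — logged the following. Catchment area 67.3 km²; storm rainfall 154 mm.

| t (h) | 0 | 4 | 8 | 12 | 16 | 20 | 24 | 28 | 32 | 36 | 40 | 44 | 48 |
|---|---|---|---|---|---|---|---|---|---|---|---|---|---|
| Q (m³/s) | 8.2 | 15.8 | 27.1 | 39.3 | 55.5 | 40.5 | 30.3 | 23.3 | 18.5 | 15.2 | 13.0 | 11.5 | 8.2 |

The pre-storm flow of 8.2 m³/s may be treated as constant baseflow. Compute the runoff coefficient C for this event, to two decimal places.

ΣQ_DR = 199.8 m³/s; V = ΣQ_DR·Δt = 2.877 × 10^6 m³.
Runoff depth d = V / A = 42.75 mm.
C = d / P = 42.75 / 154 = 0.28.

C ≈ 0.28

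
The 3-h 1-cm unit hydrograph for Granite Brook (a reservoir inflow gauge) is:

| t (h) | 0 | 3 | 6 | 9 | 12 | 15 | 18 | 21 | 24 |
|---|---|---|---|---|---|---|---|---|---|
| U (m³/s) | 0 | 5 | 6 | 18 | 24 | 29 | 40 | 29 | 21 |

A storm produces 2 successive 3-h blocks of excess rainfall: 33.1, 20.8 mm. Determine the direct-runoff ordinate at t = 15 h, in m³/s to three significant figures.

Q ≈ 146 m³/s

By discrete convolution, Q_j = Σ (P_i / 10 mm) · U_{j−i}.
At t = 15 h (j=5): Q = (33.1/10)·29 + (20.8/10)·24 = 146 m³/s.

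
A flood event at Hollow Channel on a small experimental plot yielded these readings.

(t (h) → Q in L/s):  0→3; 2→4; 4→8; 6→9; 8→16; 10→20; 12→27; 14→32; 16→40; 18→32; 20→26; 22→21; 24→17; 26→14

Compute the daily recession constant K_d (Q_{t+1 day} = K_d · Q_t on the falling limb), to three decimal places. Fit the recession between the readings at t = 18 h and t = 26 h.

Between t = 18 h and t = 26 h the flow falls from 32 to 14 L/s over 4×2 h = 8 h.
Per-interval ratio K = (14/32)^(1/4) = 0.8133; K_d = K^(24/2) = 0.084.

K_d ≈ 0.084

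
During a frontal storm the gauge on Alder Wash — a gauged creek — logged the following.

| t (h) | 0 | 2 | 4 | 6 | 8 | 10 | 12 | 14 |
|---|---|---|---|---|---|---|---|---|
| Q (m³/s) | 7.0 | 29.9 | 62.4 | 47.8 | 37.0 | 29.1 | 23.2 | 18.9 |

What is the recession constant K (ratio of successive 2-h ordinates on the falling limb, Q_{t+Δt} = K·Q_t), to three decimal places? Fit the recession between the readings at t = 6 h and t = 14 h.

K ≈ 0.793

Using the recession-limb readings at t = 6 h and t = 14 h: Q falls from 47.8 to 18.9 m³/s over 4 intervals.
K = (Q₂/Q₁)^(1/4) = (18.9/47.8)^(1/4) = 0.793.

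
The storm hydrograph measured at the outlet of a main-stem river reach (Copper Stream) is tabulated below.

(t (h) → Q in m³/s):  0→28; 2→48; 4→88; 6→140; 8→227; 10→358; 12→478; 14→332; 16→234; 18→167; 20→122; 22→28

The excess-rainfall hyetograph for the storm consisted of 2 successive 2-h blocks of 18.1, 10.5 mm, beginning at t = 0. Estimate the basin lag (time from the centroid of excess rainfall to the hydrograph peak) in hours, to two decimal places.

t_L ≈ 10.27 h

Centroid of excess rainfall: t_c = Σ P_i·t̄_i / ΣP_i = 1.7343 h (block centres at 1, 3 h).
Hydrograph peak occurs at t = 12 h, so basin lag t_L = 12 − 1.7343 = 10.27 h.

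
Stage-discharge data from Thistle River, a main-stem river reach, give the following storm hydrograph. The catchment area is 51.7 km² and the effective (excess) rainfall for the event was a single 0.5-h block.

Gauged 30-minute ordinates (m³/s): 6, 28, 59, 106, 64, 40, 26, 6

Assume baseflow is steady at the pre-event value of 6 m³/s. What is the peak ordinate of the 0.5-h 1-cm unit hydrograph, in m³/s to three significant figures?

U_p ≈ 100 m³/s

Direct runoff: 0.0, 22.0, 53.0, 100.0, 58.0, 34.0, 20.0, 0.0 m³/s; ΣQ_DR = 287.0 m³/s, peak = 100.0 m³/s.
Runoff depth d = ΣQ_DR·Δt / A = 287.0 × 1800 / (51.7 km²) = 9.992 mm.
The 1-cm UH is the DRH scaled by (10 mm)/d, so U_p = 100.0 × 10/9.992 = 100 m³/s.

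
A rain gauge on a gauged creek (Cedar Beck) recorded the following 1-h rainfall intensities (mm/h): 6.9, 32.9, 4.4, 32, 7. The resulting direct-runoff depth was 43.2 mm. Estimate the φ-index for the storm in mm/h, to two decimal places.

φ ≈ 10.85 mm/h

Only the 2 blocks with intensity above φ contribute runoff: 32.9, 32 mm/h.
Σ(I−φ)·Δt = d  ⇒  (32.9+32 − 2φ)·1 = 43.2
φ = (64.90 − 43.2/1) / 2 = 10.85 mm/h.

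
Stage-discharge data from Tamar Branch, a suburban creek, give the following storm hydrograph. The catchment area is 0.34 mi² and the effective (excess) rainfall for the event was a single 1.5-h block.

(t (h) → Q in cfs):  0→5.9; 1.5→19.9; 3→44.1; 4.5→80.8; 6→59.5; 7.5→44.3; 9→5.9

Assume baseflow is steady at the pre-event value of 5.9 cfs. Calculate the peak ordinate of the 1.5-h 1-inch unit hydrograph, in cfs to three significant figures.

Direct runoff: 0.0, 14.0, 38.2, 74.9, 53.6, 38.4, 0.0 cfs; ΣQ_DR = 219.1 cfs, peak = 74.9 cfs.
Runoff depth d = ΣQ_DR·Δt / A = 219.1 × 5400 / (0.34 mi²) = 1.498 in.
The 1-inch UH is the DRH scaled by (1 in)/d, so U_p = 74.9 × 1/1.498 = 50.0 cfs.

U_p ≈ 50.0 cfs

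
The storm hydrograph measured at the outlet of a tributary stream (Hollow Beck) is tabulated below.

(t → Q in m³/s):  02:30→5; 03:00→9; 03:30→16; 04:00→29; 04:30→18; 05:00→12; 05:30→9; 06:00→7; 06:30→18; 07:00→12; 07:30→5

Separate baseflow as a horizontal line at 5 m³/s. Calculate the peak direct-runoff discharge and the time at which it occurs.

Q_p = 24.0 m³/s at t = 04:00

Subtracting baseflow gives direct-runoff ordinates: 0.0, 4.0, 11.0, 24.0, 13.0, 7.0, 4.0, 2.0, 13.0, 7.0, 0.0 m³/s.
The maximum is 24.0 m³/s, occurring at the reading for t = 04:00.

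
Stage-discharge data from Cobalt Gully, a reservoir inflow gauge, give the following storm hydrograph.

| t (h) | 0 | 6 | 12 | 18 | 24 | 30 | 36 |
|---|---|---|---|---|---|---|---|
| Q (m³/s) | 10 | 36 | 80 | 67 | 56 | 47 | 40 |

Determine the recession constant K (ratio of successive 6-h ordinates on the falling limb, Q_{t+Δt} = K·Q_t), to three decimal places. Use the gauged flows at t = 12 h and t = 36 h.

Using the recession-limb readings at t = 12 h and t = 36 h: Q falls from 80 to 40 m³/s over 4 intervals.
K = (Q₂/Q₁)^(1/4) = (40/80)^(1/4) = 0.841.

K ≈ 0.841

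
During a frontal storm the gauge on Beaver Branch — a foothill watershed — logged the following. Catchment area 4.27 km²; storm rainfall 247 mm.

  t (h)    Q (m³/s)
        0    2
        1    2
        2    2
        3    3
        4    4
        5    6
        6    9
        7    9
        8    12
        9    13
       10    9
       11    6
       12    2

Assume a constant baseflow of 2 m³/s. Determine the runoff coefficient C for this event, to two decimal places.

ΣQ_DR = 53.00 m³/s; V = ΣQ_DR·Δt = 1.908 × 10^5 m³.
Runoff depth d = V / A = 44.68 mm.
C = d / P = 44.68 / 247 = 0.18.

C ≈ 0.18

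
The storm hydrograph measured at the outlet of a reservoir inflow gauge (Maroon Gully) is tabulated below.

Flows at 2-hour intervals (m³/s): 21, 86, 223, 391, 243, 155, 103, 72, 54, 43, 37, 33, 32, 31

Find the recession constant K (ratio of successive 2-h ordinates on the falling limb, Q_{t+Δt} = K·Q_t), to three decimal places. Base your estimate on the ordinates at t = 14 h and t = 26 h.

K ≈ 0.869

Using the recession-limb readings at t = 14 h and t = 26 h: Q falls from 72 to 31 m³/s over 6 intervals.
K = (Q₂/Q₁)^(1/6) = (31/72)^(1/6) = 0.869.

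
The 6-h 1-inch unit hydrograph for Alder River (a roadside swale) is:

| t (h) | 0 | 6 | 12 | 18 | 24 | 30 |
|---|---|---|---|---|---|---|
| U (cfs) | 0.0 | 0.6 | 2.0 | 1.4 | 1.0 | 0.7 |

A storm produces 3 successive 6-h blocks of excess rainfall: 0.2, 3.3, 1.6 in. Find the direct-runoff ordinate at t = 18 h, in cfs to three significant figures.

By discrete convolution, Q_j = Σ (P_i / 1 in) · U_{j−i}.
At t = 18 h (j=3): Q = (0.2/1)·1.4 + (3.3/1)·2.0 + (1.6/1)·0.6 = 7.84 cfs.

Q ≈ 7.84 cfs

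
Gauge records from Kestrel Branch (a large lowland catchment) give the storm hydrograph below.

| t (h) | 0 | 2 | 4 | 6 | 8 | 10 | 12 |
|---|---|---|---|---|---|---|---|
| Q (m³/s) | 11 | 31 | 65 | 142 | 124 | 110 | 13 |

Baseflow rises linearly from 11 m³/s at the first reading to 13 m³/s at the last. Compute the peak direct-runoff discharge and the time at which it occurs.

Subtracting baseflow gives direct-runoff ordinates: 0.00, 19.67, 53.33, 130.00, 111.67, 97.33, 0.00 m³/s.
The maximum is 130.00 m³/s, occurring at the reading for t = 6 h.

Q_p = 130.00 m³/s at t = 6 h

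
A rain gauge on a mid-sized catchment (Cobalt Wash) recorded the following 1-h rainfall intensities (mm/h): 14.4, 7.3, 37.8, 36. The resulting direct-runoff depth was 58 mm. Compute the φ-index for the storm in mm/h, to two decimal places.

Only the 3 blocks with intensity above φ contribute runoff: 14.4, 37.8, 36 mm/h.
Σ(I−φ)·Δt = d  ⇒  (14.4+37.8+36 − 3φ)·1 = 58
φ = (88.20 − 58/1) / 3 = 10.07 mm/h.

φ ≈ 10.07 mm/h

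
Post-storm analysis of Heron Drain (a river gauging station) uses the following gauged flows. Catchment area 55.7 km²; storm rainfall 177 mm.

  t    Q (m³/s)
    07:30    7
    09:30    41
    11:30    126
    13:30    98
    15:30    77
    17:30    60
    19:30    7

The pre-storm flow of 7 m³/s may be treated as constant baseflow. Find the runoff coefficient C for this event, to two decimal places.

ΣQ_DR = 367.0 m³/s; V = ΣQ_DR·Δt = 2.642 × 10^6 m³.
Runoff depth d = V / A = 47.44 mm.
C = d / P = 47.44 / 177 = 0.27.

C ≈ 0.27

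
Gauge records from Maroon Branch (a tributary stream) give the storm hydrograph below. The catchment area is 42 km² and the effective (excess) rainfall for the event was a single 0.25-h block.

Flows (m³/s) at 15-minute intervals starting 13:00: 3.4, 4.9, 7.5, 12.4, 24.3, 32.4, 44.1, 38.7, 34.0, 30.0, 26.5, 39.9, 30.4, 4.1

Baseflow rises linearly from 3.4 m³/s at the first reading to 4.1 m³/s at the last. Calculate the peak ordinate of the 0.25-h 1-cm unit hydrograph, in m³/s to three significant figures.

U_p ≈ 67.3 m³/s

Direct runoff: 0.00, 1.45, 3.99, 8.84, 20.68, 28.73, 40.38, 34.92, 30.17, 26.12, 22.56, 35.91, 26.35, 0.00 m³/s; ΣQ_DR = 280.1 m³/s, peak = 40.38 m³/s.
Runoff depth d = ΣQ_DR·Δt / A = 280.1 × 900 / (42 km²) = 6.002 mm.
The 1-cm UH is the DRH scaled by (10 mm)/d, so U_p = 40.38 × 10/6.002 = 67.3 m³/s.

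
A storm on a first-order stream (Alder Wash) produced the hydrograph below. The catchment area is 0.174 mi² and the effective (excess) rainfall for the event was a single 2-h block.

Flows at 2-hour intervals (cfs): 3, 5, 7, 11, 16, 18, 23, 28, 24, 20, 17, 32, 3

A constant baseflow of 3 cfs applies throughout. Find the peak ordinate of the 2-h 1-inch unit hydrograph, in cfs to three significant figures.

U_p ≈ 9.69 cfs

Direct runoff: 0.0, 2.0, 4.0, 8.0, 13.0, 15.0, 20.0, 25.0, 21.0, 17.0, 14.0, 29.0, 0.0 cfs; ΣQ_DR = 168.0 cfs, peak = 29.0 cfs.
Runoff depth d = ΣQ_DR·Δt / A = 168.0 × 7200 / (0.174 mi²) = 2.992 in.
The 1-inch UH is the DRH scaled by (1 in)/d, so U_p = 29.0 × 1/2.992 = 9.69 cfs.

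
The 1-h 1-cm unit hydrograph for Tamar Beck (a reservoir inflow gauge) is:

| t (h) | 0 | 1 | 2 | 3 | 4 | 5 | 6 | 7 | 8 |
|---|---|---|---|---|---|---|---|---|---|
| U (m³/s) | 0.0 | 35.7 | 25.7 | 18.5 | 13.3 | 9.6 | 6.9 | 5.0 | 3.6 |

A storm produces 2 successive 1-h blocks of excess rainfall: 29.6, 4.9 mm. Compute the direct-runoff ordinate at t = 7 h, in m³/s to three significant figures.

By discrete convolution, Q_j = Σ (P_i / 10 mm) · U_{j−i}.
At t = 7 h (j=7): Q = (29.6/10)·5.0 + (4.9/10)·6.9 = 18.2 m³/s.

Q ≈ 18.2 m³/s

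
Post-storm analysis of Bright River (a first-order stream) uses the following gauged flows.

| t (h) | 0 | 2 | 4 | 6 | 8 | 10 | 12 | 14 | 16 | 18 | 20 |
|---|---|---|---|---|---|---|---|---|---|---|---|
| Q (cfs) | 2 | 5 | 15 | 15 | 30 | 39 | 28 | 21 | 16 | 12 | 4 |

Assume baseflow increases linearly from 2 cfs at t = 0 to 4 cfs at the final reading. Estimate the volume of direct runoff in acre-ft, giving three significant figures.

V ≈ 25.5 acre-ft

Direct-runoff ordinates (Q − Q_b): 0.00, 2.80, 12.60, 12.40, 27.20, 36.00, 24.80, 17.60, 12.40, 8.20, 0.00 cfs.
ΣQ_DR = 154.0 cfs.
With Δt = 2 h = 7200 s, V = ΣQ_DR · Δt = 154.0 × 7200 = 1.11 × 10^6 ft³ = 25.5 acre-ft.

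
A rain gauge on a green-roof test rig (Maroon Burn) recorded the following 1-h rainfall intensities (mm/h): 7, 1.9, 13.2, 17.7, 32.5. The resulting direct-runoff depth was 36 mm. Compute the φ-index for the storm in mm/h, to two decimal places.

Only the 3 blocks with intensity above φ contribute runoff: 13.2, 17.7, 32.5 mm/h.
Σ(I−φ)·Δt = d  ⇒  (13.2+17.7+32.5 − 3φ)·1 = 36
φ = (63.40 − 36/1) / 3 = 9.13 mm/h.

φ ≈ 9.13 mm/h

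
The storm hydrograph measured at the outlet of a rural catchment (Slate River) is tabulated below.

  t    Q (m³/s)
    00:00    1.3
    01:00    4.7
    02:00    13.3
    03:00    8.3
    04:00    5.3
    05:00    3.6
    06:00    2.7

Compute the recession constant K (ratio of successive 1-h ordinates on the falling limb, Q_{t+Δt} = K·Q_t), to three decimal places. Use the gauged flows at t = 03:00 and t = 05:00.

K ≈ 0.659

Using the recession-limb readings at t = 03:00 and t = 05:00: Q falls from 8.3 to 3.6 m³/s over 2 intervals.
K = (Q₂/Q₁)^(1/2) = (3.6/8.3)^(1/2) = 0.659.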